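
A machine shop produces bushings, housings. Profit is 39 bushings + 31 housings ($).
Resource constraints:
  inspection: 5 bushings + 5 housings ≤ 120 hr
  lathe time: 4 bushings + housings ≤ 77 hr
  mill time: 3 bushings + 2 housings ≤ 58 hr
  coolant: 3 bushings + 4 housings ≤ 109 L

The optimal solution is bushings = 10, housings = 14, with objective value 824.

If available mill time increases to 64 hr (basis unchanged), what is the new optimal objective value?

872

Check each constraint at x*: inspection 120/120 (tight); lathe time 54/77 (slack 23); mill time 58/58 (tight); coolant 86/109 (slack 23).
Since lathe time, coolant are not tight, their duals are 0.
From A_Bᵀ y = c: 5·y_inspection + 3·y_mill time = 39; 5·y_inspection + 2·y_mill time = 31.
→ y_inspection = 3 and y_mill time = 8.
Δz = y_mill time·Δb = 8 × (6) = 48, so new z* = 824 + 48 = 872.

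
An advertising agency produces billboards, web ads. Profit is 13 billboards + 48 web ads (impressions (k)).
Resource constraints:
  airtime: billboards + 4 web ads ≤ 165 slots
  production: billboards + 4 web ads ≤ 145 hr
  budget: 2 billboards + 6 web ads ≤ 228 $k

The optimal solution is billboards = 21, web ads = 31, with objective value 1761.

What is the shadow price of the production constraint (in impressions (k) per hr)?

9

Check each constraint at x*: airtime 145/165 (slack 20); production 145/145 (tight); budget 228/228 (tight).
Since airtime is not tight, its dual is 0.
The binding rows give the dual system: 1·y_production + 2·y_budget = 13 and 4·y_production + 6·y_budget = 48.
This yields shadow prices y_production = 9, y_budget = 2.
Shadow price of production = 9.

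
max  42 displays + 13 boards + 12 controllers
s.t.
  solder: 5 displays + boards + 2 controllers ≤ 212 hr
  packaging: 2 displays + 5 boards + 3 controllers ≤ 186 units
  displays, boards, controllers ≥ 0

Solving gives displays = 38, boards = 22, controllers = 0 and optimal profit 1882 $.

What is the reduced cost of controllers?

Check each constraint at x*: solder 212/212 (tight); packaging 186/186 (tight).
From A_Bᵀ y = c: 5·y_solder + 2·y_packaging = 42; 1·y_solder + 5·y_packaging = 13.
→ y_solder = 8 and y_packaging = 1.
Reduced cost of controllers: c₃ − yᵀa₃ = 12 − (8·2 + 1·3) = 12 − 19 = -7.

-7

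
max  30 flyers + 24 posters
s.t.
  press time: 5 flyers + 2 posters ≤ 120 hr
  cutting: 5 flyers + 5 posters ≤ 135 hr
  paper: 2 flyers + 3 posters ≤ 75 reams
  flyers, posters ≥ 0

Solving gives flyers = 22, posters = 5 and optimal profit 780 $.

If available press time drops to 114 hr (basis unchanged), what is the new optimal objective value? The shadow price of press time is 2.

768

Δb = -6, so new z* = 780 + (2)·(-6) = 780 − 12 = 768.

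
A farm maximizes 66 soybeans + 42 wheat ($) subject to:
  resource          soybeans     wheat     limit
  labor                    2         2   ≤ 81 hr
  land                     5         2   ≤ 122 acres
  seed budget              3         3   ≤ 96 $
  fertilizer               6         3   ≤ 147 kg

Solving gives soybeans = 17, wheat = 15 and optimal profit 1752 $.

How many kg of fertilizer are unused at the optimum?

fertilizer used = 6·17 + 3·15 = 147; slack = 147 − 147 = 0.

0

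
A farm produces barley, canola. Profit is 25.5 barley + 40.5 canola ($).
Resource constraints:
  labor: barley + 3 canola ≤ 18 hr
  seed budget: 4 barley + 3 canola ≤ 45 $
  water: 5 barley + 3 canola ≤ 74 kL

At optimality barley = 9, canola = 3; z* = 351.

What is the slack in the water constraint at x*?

water used = 5·9 + 3·3 = 54; slack = 74 − 54 = 20.

20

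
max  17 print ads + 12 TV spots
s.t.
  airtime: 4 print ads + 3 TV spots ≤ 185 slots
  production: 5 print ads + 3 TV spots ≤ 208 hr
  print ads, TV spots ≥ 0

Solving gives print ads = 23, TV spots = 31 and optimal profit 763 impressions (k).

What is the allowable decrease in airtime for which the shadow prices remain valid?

Binding constraints: airtime, production. The basis is B = [[4,3],[5,3]] with det -3.
Per unit decrease in airtime, x* moves by d = (1, -1.6667).
The basis stays optimal until TV spots reaches 0; allowable decrease = 18.6 slots.

18.6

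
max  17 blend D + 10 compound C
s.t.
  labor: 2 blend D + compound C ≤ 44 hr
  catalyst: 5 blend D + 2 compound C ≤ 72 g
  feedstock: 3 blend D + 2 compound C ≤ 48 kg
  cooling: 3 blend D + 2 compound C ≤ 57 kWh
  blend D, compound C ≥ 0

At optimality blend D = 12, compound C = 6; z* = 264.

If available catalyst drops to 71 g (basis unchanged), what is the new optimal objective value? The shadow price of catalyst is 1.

Δb = -1, so new z* = 264 + (1)·(-1) = 264 − 1 = 263.

263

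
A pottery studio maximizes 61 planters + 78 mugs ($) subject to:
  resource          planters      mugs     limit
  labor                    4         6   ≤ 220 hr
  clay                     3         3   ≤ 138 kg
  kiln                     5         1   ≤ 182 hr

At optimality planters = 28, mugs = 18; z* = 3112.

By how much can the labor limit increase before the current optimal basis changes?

56

Binding constraints: labor, clay. The basis is B = [[4,6],[3,3]] with det -6.
Per unit increase in labor, x* moves by d = (-0.5, 0.5).
The basis stays optimal until planters reaches 0; allowable increase = 56 hr.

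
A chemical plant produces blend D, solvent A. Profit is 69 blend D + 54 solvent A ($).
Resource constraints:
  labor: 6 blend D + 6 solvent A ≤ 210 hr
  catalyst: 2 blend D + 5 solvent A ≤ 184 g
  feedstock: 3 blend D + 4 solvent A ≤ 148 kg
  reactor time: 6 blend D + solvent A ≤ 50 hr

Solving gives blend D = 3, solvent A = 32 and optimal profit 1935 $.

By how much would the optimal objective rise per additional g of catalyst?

Binding: labor and reactor time. Non-binding: catalyst (18 unused), feedstock (11 unused).
Since catalyst, feedstock are not tight, their duals are 0.
Dual feasibility on the basic columns requires 6·y_labor + 6·y_reactor time = 69, 6·y_labor + 1·y_reactor time = 54.
Solving: y_labor = 8.5, y_reactor time = 3.
Shadow price of catalyst = 0.

0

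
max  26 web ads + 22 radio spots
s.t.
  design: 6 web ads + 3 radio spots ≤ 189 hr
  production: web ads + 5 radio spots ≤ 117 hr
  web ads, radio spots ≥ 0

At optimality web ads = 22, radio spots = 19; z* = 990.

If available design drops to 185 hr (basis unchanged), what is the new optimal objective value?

974

Both design and production are binding at x*.
The binding rows give the dual system: 6·y_design + 1·y_production = 26 and 3·y_design + 5·y_production = 22.
→ y_design = 4 and y_production = 2.
Δz = y_design·Δb = 4 × (-4) = -16, so new z* = 990 − 16 = 974.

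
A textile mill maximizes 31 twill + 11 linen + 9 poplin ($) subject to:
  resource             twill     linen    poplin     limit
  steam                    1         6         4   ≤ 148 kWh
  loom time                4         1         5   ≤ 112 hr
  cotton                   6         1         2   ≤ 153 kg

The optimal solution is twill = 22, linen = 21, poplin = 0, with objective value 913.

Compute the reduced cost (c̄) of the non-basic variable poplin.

At the optimum: steam uses 148 of 148 (binding); loom time uses 109 of 112 (slack = 3); cotton uses 153 of 153 (binding).
By complementary slackness, y = 0 for the non-binding constraint.
Dual feasibility on the basic columns requires 1·y_steam + 6·y_cotton = 31, 6·y_steam + 1·y_cotton = 11.
Solving: y_steam = 1, y_cotton = 5.
Reduced cost of poplin: c₃ − yᵀa₃ = 9 − (1·4 + 5·2) = 9 − 14 = -5.

-5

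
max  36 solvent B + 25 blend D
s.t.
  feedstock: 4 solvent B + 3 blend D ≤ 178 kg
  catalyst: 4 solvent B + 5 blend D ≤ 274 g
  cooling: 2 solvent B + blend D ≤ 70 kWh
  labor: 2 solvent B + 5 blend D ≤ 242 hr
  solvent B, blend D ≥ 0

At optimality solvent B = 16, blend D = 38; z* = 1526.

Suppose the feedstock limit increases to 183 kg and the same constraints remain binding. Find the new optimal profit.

Binding: feedstock and cooling. Non-binding: catalyst (20 unused), labor (20 unused).
Since catalyst, labor are not tight, their duals are 0.
The binding rows give the dual system: 4·y_feedstock + 2·y_cooling = 36 and 3·y_feedstock + 1·y_cooling = 25.
Solving: y_feedstock = 7, y_cooling = 4.
Δz = y_feedstock·Δb = 7 × (5) = 35, so new z* = 1526 + 35 = 1561.

1561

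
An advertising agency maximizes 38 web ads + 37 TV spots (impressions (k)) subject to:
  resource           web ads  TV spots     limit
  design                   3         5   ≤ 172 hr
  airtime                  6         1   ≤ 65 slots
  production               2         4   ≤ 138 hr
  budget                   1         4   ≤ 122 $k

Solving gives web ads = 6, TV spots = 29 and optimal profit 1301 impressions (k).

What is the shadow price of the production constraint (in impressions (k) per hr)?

Check each constraint at x*: design 163/172 (slack 9); airtime 65/65 (tight); production 128/138 (slack 10); budget 122/122 (tight).
Slack constraints have shadow price 0 (complementary slackness).
From A_Bᵀ y = c: 6·y_airtime + 1·y_budget = 38; 1·y_airtime + 4·y_budget = 37.
Solving: y_airtime = 5, y_budget = 8.
Shadow price of production = 0.

0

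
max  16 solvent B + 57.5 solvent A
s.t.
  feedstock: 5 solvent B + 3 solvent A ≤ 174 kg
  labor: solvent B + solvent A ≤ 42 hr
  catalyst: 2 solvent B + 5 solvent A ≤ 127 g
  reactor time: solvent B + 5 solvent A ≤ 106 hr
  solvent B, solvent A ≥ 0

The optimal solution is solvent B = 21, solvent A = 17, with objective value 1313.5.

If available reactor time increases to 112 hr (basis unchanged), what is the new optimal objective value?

1355.5

Binding: catalyst and reactor time. Non-binding: feedstock (18 unused), labor (4 unused).
By complementary slackness, y = 0 for the non-binding constraints.
Dual feasibility on the basic columns requires 2·y_catalyst + 1·y_reactor time = 16, 5·y_catalyst + 5·y_reactor time = 57.5.
This yields shadow prices y_catalyst = 4.5, y_reactor time = 7.
Δz = y_reactor time·Δb = 7 × (6) = 42, so new z* = 1313.5 + 42 = 1355.5.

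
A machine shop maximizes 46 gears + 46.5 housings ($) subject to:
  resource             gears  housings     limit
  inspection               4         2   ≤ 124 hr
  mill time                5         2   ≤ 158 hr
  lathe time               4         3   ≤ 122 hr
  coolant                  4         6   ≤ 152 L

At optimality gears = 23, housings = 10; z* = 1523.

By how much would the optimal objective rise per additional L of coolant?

Check each constraint at x*: inspection 112/124 (slack 12); mill time 135/158 (slack 23); lathe time 122/122 (tight); coolant 152/152 (tight).
Slack constraints have shadow price 0 (complementary slackness).
From A_Bᵀ y = c: 4·y_lathe time + 4·y_coolant = 46; 3·y_lathe time + 6·y_coolant = 46.5.
This yields shadow prices y_lathe time = 7.5, y_coolant = 4.
Shadow price of coolant = 4.

4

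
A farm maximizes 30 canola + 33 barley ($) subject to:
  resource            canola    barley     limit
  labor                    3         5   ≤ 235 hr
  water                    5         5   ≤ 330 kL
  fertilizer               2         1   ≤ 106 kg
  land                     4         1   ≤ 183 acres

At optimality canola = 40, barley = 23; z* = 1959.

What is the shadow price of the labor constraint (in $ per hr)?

6

At the optimum: labor uses 235 of 235 (binding); water uses 315 of 330 (slack = 15); fertilizer uses 103 of 106 (slack = 3); land uses 183 of 183 (binding).
By complementary slackness, y = 0 for the non-binding constraints.
From A_Bᵀ y = c: 3·y_labor + 4·y_land = 30; 5·y_labor + 1·y_land = 33.
This yields shadow prices y_labor = 6, y_land = 3.
Shadow price of labor = 6.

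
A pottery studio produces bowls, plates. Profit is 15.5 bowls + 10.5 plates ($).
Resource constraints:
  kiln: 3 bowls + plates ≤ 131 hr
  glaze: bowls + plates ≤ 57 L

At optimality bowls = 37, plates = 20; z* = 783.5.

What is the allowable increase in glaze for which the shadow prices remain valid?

74

Binding constraints: kiln, glaze. The basis is B = [[3,1],[1,1]] with det 2.
Per unit increase in glaze, x* moves by d = (-0.5, 1.5).
The basis stays optimal until bowls reaches 0; allowable increase = 74 L.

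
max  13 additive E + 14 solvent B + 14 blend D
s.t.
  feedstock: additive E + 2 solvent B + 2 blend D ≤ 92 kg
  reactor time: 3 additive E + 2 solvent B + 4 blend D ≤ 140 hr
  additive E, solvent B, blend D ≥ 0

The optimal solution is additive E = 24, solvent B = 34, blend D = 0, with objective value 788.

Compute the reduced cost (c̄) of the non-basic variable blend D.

-6

Both feedstock and reactor time are binding at x*.
Dual feasibility on the basic columns requires 1·y_feedstock + 3·y_reactor time = 13, 2·y_feedstock + 2·y_reactor time = 14.
→ y_feedstock = 4 and y_reactor time = 3.
Reduced cost of blend D: c₃ − yᵀa₃ = 14 − (4·2 + 3·4) = 14 − 20 = -6.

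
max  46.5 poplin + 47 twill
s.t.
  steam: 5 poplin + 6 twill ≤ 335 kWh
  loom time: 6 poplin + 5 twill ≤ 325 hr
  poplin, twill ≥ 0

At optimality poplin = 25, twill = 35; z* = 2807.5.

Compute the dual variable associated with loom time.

4

Both steam and loom time are binding at x*.
The binding rows give the dual system: 5·y_steam + 6·y_loom time = 46.5 and 6·y_steam + 5·y_loom time = 47.
This yields shadow prices y_steam = 4.5, y_loom time = 4.
Shadow price of loom time = 4.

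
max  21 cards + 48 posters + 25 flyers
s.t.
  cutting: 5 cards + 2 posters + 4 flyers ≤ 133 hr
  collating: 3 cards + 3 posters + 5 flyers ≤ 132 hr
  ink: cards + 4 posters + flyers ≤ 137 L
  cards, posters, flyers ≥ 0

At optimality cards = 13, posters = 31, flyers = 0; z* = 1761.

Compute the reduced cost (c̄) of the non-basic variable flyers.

-4

Binding: collating and ink. Non-binding: cutting (6 unused).
Since cutting is not tight, its dual is 0.
The binding rows give the dual system: 3·y_collating + 1·y_ink = 21 and 3·y_collating + 4·y_ink = 48.
→ y_collating = 4 and y_ink = 9.
Reduced cost of flyers: c₃ − yᵀa₃ = 25 − (4·5 + 9·1) = 25 − 29 = -4.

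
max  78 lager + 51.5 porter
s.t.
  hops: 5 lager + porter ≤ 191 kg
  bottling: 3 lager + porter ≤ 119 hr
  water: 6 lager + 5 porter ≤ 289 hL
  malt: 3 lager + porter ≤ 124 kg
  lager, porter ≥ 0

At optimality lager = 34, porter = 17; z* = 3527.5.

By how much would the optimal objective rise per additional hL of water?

8.5

Binding: bottling and water. Non-binding: hops (4 unused), malt (5 unused).
Since hops, malt are not tight, their duals are 0.
The binding rows give the dual system: 3·y_bottling + 6·y_water = 78 and 1·y_bottling + 5·y_water = 51.5.
Solving: y_bottling = 9, y_water = 8.5.
Shadow price of water = 8.5.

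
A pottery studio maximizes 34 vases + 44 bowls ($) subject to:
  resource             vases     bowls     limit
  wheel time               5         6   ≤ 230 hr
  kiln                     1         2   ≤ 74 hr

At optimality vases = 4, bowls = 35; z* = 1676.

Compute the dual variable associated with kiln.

At the optimum: wheel time uses 230 of 230 (binding); kiln uses 74 of 74 (binding).
Dual feasibility on the basic columns requires 5·y_wheel time + 1·y_kiln = 34, 6·y_wheel time + 2·y_kiln = 44.
This yields shadow prices y_wheel time = 6, y_kiln = 4.
Shadow price of kiln = 4.

4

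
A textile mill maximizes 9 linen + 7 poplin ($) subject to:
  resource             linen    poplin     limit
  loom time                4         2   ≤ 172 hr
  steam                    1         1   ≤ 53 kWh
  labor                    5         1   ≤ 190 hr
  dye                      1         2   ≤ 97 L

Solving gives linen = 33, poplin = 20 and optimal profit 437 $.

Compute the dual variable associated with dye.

0

Binding: loom time and steam. Non-binding: labor (5 unused), dye (24 unused).
Slack constraints have shadow price 0 (complementary slackness).
From A_Bᵀ y = c: 4·y_loom time + 1·y_steam = 9; 2·y_loom time + 1·y_steam = 7.
Solving: y_loom time = 1, y_steam = 5.
Shadow price of dye = 0.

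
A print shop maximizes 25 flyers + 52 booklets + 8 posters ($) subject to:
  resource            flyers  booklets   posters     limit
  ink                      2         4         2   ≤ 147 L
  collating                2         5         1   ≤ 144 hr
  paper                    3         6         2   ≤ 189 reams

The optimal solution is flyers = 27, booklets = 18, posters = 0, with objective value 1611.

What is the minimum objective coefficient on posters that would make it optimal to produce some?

16

At the optimum: ink uses 126 of 147 (slack = 21); collating uses 144 of 144 (binding); paper uses 189 of 189 (binding).
Slack constraints have shadow price 0 (complementary slackness).
Dual feasibility on the basic columns requires 2·y_collating + 3·y_paper = 25, 5·y_collating + 6·y_paper = 52.
→ y_collating = 2 and y_paper = 7.
posters enters the basis when its profit ≥ yᵀa₃ = 2·1 + 7·2 = 16.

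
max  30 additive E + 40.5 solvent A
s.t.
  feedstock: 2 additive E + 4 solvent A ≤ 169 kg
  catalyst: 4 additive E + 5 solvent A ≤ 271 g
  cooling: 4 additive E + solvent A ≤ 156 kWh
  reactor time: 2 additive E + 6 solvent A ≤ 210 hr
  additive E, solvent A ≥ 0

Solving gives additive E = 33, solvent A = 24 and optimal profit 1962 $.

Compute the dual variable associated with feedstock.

0

Binding: cooling and reactor time. Non-binding: feedstock (7 unused), catalyst (19 unused).
Since feedstock, catalyst are not tight, their duals are 0.
From A_Bᵀ y = c: 4·y_cooling + 2·y_reactor time = 30; 1·y_cooling + 6·y_reactor time = 40.5.
Solving: y_cooling = 4.5, y_reactor time = 6.
Shadow price of feedstock = 0.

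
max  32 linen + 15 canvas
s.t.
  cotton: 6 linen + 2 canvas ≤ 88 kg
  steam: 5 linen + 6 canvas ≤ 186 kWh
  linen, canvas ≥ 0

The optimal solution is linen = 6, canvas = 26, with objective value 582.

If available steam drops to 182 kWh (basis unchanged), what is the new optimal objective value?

Check each constraint at x*: cotton 88/88 (tight); steam 186/186 (tight).
From A_Bᵀ y = c: 6·y_cotton + 5·y_steam = 32; 2·y_cotton + 6·y_steam = 15.
Solving: y_cotton = 4.5, y_steam = 1.
Δz = y_steam·Δb = 1 × (-4) = -4, so new z* = 582 − 4 = 578.

578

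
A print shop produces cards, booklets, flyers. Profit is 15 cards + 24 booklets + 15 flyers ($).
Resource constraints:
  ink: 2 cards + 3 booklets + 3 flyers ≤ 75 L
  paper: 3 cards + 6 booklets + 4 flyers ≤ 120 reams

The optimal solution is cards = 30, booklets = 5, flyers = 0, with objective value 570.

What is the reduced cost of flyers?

-7

Check each constraint at x*: ink 75/75 (tight); paper 120/120 (tight).
Dual feasibility on the basic columns requires 2·y_ink + 3·y_paper = 15, 3·y_ink + 6·y_paper = 24.
→ y_ink = 6 and y_paper = 1.
Reduced cost of flyers: c₃ − yᵀa₃ = 15 − (6·3 + 1·4) = 15 − 22 = -7.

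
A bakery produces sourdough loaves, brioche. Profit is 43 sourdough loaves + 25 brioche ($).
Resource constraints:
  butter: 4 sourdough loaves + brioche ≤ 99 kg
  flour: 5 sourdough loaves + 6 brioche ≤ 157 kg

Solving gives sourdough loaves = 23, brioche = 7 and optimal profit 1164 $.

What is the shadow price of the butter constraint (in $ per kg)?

Check each constraint at x*: butter 99/99 (tight); flour 157/157 (tight).
From A_Bᵀ y = c: 4·y_butter + 5·y_flour = 43; 1·y_butter + 6·y_flour = 25.
Solving: y_butter = 7, y_flour = 3.
Shadow price of butter = 7.

7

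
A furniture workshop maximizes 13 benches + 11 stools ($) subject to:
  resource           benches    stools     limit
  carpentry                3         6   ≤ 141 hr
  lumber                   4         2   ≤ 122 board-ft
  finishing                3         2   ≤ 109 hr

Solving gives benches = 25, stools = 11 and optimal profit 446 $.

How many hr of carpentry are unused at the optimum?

carpentry used = 3·25 + 6·11 = 141; slack = 141 − 141 = 0.

0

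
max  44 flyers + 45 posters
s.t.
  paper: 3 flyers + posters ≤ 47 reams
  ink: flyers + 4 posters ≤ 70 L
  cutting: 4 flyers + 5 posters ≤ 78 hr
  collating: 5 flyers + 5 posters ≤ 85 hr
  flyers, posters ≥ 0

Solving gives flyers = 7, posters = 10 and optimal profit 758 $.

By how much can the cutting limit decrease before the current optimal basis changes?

Binding constraints: cutting, collating. The basis is B = [[4,5],[5,5]] with det -5.
Per unit decrease in cutting, x* moves by d = (1, -1).
The basis stays optimal until paper becomes binding; allowable decrease = 8 hr.

8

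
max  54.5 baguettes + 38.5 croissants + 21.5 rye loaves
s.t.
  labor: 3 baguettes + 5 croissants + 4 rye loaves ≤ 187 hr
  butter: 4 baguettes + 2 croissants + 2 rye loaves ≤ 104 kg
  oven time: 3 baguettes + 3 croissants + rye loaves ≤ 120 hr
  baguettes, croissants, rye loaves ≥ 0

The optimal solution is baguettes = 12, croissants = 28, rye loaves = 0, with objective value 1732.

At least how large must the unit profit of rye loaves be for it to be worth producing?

Binding: butter and oven time. Non-binding: labor (11 unused).
By complementary slackness, y = 0 for the non-binding constraint.
Dual feasibility on the basic columns requires 4·y_butter + 3·y_oven time = 54.5, 2·y_butter + 3·y_oven time = 38.5.
→ y_butter = 8 and y_oven time = 7.5.
rye loaves enters the basis when its profit ≥ yᵀa₃ = 8·2 + 7.5·1 = 23.5.

23.5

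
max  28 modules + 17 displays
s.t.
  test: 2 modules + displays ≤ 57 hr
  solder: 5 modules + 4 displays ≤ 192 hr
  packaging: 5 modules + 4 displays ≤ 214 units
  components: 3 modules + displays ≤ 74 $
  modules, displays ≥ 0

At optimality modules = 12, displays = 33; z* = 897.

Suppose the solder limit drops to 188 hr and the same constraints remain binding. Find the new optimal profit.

Binding: test and solder. Non-binding: packaging (22 unused), components (5 unused).
By complementary slackness, y = 0 for the non-binding constraints.
Dual feasibility on the basic columns requires 2·y_test + 5·y_solder = 28, 1·y_test + 4·y_solder = 17.
Solving: y_test = 9, y_solder = 2.
Δz = y_solder·Δb = 2 × (-4) = -8, so new z* = 897 − 8 = 889.

889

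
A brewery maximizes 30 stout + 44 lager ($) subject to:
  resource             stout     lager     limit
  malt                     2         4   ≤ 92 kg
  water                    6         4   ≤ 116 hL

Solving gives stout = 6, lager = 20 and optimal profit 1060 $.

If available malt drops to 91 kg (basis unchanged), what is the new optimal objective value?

1051

Check each constraint at x*: malt 92/92 (tight); water 116/116 (tight).
Dual feasibility on the basic columns requires 2·y_malt + 6·y_water = 30, 4·y_malt + 4·y_water = 44.
Solving: y_malt = 9, y_water = 2.
Δz = y_malt·Δb = 9 × (-1) = -9, so new z* = 1060 − 9 = 1051.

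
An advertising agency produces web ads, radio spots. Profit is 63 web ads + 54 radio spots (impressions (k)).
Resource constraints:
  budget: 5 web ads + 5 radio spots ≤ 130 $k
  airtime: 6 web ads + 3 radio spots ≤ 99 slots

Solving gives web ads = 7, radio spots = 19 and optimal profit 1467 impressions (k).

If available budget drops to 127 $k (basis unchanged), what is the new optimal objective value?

Both budget and airtime are binding at x*.
From A_Bᵀ y = c: 5·y_budget + 6·y_airtime = 63; 5·y_budget + 3·y_airtime = 54.
This yields shadow prices y_budget = 9, y_airtime = 3.
Δz = y_budget·Δb = 9 × (-3) = -27, so new z* = 1467 − 27 = 1440.

1440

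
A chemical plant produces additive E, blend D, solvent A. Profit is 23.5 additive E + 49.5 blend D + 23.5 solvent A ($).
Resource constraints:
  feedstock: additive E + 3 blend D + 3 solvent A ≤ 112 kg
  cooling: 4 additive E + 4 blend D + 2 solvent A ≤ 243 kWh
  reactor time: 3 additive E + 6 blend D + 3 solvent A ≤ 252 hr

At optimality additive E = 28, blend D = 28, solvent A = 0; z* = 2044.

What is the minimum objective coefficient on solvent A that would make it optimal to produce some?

Check each constraint at x*: feedstock 112/112 (tight); cooling 224/243 (slack 19); reactor time 252/252 (tight).
Slack constraints have shadow price 0 (complementary slackness).
Dual feasibility on the basic columns requires 1·y_feedstock + 3·y_reactor time = 23.5, 3·y_feedstock + 6·y_reactor time = 49.5.
Solving: y_feedstock = 2.5, y_reactor time = 7.
solvent A enters the basis when its profit ≥ yᵀa₃ = 2.5·3 + 7·3 = 28.5.

28.5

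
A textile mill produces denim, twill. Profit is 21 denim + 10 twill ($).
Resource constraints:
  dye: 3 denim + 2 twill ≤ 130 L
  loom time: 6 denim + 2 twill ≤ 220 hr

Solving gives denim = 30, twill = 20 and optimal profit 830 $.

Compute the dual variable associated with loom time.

2

At the optimum: dye uses 130 of 130 (binding); loom time uses 220 of 220 (binding).
From A_Bᵀ y = c: 3·y_dye + 6·y_loom time = 21; 2·y_dye + 2·y_loom time = 10.
This yields shadow prices y_dye = 3, y_loom time = 2.
Shadow price of loom time = 2.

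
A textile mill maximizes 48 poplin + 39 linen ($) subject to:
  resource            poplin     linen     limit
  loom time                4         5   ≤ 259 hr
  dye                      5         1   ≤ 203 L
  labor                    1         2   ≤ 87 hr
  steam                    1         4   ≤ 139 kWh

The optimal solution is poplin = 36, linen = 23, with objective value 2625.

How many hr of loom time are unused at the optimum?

loom time used = 4·36 + 5·23 = 259; slack = 259 − 259 = 0.

0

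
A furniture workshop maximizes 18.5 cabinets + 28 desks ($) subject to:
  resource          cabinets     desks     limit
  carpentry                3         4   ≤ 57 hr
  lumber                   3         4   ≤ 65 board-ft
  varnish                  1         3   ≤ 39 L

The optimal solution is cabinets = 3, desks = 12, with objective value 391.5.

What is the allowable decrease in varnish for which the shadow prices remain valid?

20

Binding constraints: carpentry, varnish. The basis is B = [[3,4],[1,3]] with det 5.
Per unit decrease in varnish, x* moves by d = (0.8, -0.6).
The basis stays optimal until desks reaches 0; allowable decrease = 20 L.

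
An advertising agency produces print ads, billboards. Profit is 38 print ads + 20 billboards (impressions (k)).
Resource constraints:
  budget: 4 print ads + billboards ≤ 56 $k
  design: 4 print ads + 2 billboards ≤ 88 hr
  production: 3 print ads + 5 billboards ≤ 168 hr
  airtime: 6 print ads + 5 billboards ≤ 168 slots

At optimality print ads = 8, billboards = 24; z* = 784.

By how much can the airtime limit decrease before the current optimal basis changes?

Binding constraints: budget, airtime. The basis is B = [[4,1],[6,5]] with det 14.
Per unit decrease in airtime, x* moves by d = (0.0714, -0.2857).
The basis stays optimal until billboards reaches 0; allowable decrease = 84 slots.

84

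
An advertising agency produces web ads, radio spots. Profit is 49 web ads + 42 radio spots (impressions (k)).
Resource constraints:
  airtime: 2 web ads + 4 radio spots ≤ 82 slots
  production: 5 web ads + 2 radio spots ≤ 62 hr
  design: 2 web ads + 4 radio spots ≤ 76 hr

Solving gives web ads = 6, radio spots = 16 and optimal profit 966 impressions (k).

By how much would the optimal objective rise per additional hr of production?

Check each constraint at x*: airtime 76/82 (slack 6); production 62/62 (tight); design 76/76 (tight).
By complementary slackness, y = 0 for the non-binding constraint.
The binding rows give the dual system: 5·y_production + 2·y_design = 49 and 2·y_production + 4·y_design = 42.
→ y_production = 7 and y_design = 7.
Shadow price of production = 7.

7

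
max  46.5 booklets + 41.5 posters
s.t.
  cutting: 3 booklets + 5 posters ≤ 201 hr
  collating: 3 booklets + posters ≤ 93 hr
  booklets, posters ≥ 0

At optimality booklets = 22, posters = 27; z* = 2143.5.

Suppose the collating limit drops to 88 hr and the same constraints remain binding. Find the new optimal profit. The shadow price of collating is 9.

2098.5

Δb = -5, so new z* = 2143.5 + (9)·(-5) = 2143.5 − 45 = 2098.5.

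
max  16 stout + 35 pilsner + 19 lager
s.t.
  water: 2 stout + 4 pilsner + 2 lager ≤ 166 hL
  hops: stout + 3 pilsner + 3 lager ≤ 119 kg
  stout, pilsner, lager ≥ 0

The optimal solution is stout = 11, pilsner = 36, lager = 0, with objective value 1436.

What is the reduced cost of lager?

-3

At the optimum: water uses 166 of 166 (binding); hops uses 119 of 119 (binding).
The binding rows give the dual system: 2·y_water + 1·y_hops = 16 and 4·y_water + 3·y_hops = 35.
Solving: y_water = 6.5, y_hops = 3.
Reduced cost of lager: c₃ − yᵀa₃ = 19 − (6.5·2 + 3·3) = 19 − 22 = -3.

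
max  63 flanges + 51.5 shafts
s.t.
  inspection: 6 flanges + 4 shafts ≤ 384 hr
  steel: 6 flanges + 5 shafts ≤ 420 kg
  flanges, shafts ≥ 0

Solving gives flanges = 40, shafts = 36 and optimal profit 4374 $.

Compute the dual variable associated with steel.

Both inspection and steel are binding at x*.
The binding rows give the dual system: 6·y_inspection + 6·y_steel = 63 and 4·y_inspection + 5·y_steel = 51.5.
→ y_inspection = 1 and y_steel = 9.5.
Shadow price of steel = 9.5.

9.5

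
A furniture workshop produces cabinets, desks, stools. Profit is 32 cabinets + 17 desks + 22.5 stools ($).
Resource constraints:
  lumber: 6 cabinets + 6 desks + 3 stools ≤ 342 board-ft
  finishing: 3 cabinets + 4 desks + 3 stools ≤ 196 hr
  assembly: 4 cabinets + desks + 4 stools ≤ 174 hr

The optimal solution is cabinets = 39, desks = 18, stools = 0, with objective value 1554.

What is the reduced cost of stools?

Binding: lumber and assembly. Non-binding: finishing (7 unused).
Since finishing is not tight, its dual is 0.
The binding rows give the dual system: 6·y_lumber + 4·y_assembly = 32 and 6·y_lumber + 1·y_assembly = 17.
Solving: y_lumber = 2, y_assembly = 5.
Reduced cost of stools: c₃ − yᵀa₃ = 22.5 − (2·3 + 5·4) = 22.5 − 26 = -3.5.

-3.5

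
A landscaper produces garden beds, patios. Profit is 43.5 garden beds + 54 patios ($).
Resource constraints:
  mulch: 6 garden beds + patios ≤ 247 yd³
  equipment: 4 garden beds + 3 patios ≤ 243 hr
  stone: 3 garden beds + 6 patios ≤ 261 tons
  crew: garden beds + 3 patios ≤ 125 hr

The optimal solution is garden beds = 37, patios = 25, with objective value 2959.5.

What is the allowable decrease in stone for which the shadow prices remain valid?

137.5

Binding constraints: mulch, stone. The basis is B = [[6,1],[3,6]] with det 33.
Per unit decrease in stone, x* moves by d = (0.0303, -0.1818).
The basis stays optimal until patios reaches 0; allowable decrease = 137.5 tons.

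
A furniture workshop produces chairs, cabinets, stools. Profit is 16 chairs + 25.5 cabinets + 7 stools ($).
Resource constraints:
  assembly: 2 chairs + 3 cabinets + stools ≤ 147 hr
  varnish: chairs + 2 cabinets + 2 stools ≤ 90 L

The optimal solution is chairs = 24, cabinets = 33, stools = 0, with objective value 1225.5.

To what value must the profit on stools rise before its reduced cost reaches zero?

12.5

Check each constraint at x*: assembly 147/147 (tight); varnish 90/90 (tight).
From A_Bᵀ y = c: 2·y_assembly + 1·y_varnish = 16; 3·y_assembly + 2·y_varnish = 25.5.
Solving: y_assembly = 6.5, y_varnish = 3.
stools enters the basis when its profit ≥ yᵀa₃ = 6.5·1 + 3·2 = 12.5.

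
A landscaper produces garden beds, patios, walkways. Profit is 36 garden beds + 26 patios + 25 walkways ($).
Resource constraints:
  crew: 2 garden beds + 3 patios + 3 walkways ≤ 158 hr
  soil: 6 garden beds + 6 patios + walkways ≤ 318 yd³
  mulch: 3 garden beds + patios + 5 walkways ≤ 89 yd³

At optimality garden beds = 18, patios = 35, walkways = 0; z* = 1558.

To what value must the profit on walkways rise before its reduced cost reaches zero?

Binding: soil and mulch. Non-binding: crew (17 unused).
Since crew is not tight, its dual is 0.
Dual feasibility on the basic columns requires 6·y_soil + 3·y_mulch = 36, 6·y_soil + 1·y_mulch = 26.
→ y_soil = 3.5 and y_mulch = 5.
walkways enters the basis when its profit ≥ yᵀa₃ = 3.5·1 + 5·5 = 28.5.

28.5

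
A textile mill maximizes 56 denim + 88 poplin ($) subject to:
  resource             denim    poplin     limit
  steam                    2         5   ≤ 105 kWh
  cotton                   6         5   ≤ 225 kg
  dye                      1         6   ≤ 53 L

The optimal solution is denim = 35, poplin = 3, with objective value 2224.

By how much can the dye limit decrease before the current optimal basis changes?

Binding constraints: cotton, dye. The basis is B = [[6,5],[1,6]] with det 31.
Per unit decrease in dye, x* moves by d = (0.1613, -0.1935).
The basis stays optimal until poplin reaches 0; allowable decrease = 15.5 L.

15.5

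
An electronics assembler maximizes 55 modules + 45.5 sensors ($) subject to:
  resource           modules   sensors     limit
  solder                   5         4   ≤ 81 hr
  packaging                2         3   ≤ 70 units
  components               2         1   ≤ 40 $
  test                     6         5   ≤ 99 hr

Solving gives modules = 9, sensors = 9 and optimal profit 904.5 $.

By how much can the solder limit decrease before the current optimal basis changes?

1.8

Binding constraints: solder, test. The basis is B = [[5,4],[6,5]] with det 1.
Per unit decrease in solder, x* moves by d = (-5, 6).
The basis stays optimal until modules reaches 0; allowable decrease = 1.8 hr.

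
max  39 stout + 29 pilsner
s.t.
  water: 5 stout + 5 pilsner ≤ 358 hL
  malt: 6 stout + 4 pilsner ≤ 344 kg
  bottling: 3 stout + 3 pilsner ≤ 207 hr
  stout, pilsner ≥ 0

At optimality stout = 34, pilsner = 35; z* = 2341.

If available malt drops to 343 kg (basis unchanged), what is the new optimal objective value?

2336

At the optimum: water uses 345 of 358 (slack = 13); malt uses 344 of 344 (binding); bottling uses 207 of 207 (binding).
Slack constraints have shadow price 0 (complementary slackness).
From A_Bᵀ y = c: 6·y_malt + 3·y_bottling = 39; 4·y_malt + 3·y_bottling = 29.
→ y_malt = 5 and y_bottling = 3.
Δz = y_malt·Δb = 5 × (-1) = -5, so new z* = 2341 − 5 = 2336.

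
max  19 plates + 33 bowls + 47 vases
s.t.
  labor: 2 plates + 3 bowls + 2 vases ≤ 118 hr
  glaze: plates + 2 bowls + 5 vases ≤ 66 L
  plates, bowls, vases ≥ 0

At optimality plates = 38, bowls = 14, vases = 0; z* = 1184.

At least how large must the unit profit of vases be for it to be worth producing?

55

At the optimum: labor uses 118 of 118 (binding); glaze uses 66 of 66 (binding).
Dual feasibility on the basic columns requires 2·y_labor + 1·y_glaze = 19, 3·y_labor + 2·y_glaze = 33.
This yields shadow prices y_labor = 5, y_glaze = 9.
vases enters the basis when its profit ≥ yᵀa₃ = 5·2 + 9·5 = 55.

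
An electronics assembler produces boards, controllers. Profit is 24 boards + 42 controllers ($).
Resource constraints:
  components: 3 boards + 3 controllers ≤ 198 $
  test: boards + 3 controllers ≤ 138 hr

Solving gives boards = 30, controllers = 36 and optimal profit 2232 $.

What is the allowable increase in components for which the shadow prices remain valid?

Binding constraints: components, test. The basis is B = [[3,3],[1,3]] with det 6.
Per unit increase in components, x* moves by d = (0.5, -0.1667).
The basis stays optimal until controllers reaches 0; allowable increase = 216 $.

216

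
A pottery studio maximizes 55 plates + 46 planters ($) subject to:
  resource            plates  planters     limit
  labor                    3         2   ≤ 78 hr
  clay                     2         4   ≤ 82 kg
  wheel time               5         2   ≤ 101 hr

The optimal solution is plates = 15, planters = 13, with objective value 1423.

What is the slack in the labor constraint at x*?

labor used = 3·15 + 2·13 = 71; slack = 78 − 71 = 7.

7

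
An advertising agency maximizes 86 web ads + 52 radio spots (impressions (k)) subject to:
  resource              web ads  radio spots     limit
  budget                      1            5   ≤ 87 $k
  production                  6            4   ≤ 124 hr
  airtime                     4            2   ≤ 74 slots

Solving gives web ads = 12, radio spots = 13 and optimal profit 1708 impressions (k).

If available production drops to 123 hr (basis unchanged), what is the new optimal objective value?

1699

At the optimum: budget uses 77 of 87 (slack = 10); production uses 124 of 124 (binding); airtime uses 74 of 74 (binding).
Slack constraints have shadow price 0 (complementary slackness).
From A_Bᵀ y = c: 6·y_production + 4·y_airtime = 86; 4·y_production + 2·y_airtime = 52.
→ y_production = 9 and y_airtime = 8.
Δz = y_production·Δb = 9 × (-1) = -9, so new z* = 1708 − 9 = 1699.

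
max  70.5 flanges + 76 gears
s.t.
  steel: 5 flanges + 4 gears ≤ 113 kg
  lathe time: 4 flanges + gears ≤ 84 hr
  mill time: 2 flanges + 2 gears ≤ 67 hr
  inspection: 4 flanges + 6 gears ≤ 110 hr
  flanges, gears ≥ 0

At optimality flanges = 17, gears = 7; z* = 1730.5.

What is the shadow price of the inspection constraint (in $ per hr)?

7

Check each constraint at x*: steel 113/113 (tight); lathe time 75/84 (slack 9); mill time 48/67 (slack 19); inspection 110/110 (tight).
By complementary slackness, y = 0 for the non-binding constraints.
The binding rows give the dual system: 5·y_steel + 4·y_inspection = 70.5 and 4·y_steel + 6·y_inspection = 76.
→ y_steel = 8.5 and y_inspection = 7.
Shadow price of inspection = 7.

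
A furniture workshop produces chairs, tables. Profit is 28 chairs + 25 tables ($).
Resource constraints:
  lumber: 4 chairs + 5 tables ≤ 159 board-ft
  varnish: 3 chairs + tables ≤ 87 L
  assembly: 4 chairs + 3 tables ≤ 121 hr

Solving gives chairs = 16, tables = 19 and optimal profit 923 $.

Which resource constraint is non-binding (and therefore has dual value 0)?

varnish

lumber: 159/159 (binding)
varnish: 67/87 (slack 20)
assembly: 121/121 (binding)
By complementary slackness, a constraint with positive slack has shadow price 0 → varnish.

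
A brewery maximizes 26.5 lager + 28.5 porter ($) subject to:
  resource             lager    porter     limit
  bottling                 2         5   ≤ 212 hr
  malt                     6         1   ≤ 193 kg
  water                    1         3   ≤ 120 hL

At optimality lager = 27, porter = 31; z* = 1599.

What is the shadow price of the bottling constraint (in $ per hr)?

Check each constraint at x*: bottling 209/212 (slack 3); malt 193/193 (tight); water 120/120 (tight).
Since bottling is not tight, its dual is 0.
Dual feasibility on the basic columns requires 6·y_malt + 1·y_water = 26.5, 1·y_malt + 3·y_water = 28.5.
→ y_malt = 3 and y_water = 8.5.
Shadow price of bottling = 0.

0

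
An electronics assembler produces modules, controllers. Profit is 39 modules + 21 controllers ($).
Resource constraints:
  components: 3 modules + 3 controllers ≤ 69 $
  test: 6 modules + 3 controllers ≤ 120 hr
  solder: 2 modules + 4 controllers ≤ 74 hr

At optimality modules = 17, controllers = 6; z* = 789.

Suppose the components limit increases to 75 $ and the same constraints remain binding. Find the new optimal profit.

795

At the optimum: components uses 69 of 69 (binding); test uses 120 of 120 (binding); solder uses 58 of 74 (slack = 16).
Slack constraints have shadow price 0 (complementary slackness).
From A_Bᵀ y = c: 3·y_components + 6·y_test = 39; 3·y_components + 3·y_test = 21.
This yields shadow prices y_components = 1, y_test = 6.
Δz = y_components·Δb = 1 × (6) = 6, so new z* = 789 + 6 = 795.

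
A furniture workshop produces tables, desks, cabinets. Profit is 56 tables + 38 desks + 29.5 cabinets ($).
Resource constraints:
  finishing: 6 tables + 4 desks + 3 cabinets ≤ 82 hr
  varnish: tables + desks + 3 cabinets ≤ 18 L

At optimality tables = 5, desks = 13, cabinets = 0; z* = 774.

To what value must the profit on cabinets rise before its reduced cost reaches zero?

Check each constraint at x*: finishing 82/82 (tight); varnish 18/18 (tight).
Dual feasibility on the basic columns requires 6·y_finishing + 1·y_varnish = 56, 4·y_finishing + 1·y_varnish = 38.
This yields shadow prices y_finishing = 9, y_varnish = 2.
cabinets enters the basis when its profit ≥ yᵀa₃ = 9·3 + 2·3 = 33.

33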